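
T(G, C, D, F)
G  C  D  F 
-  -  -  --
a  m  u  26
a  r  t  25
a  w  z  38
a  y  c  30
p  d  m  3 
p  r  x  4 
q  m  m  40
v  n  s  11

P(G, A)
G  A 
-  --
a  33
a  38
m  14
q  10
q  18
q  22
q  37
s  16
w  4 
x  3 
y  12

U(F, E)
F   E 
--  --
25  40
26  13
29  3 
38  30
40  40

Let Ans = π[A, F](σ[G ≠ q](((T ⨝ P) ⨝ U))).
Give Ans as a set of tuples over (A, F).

{(33, 25), (33, 26), (33, 38), (38, 25), (38, 26), (38, 38)}

T ⋈ P (natural join on G): {(a, m, u, 26, 33), (a, m, u, 26, 38), (a, r, t, 25, 33), (a, r, t, 25, 38), (a, w, z, 38, 33), (a, w, z, 38, 38), (a, y, c, 30, 33), (a, y, c, 30, 38), (q, m, m, 40, 10), (q, m, m, 40, 18), (q, m, m, 40, 22), (q, m, m, 40, 37)}
(T ⨝ P) ⋈ U (natural join on F): {(a, m, u, 26, 33, 13), (a, m, u, 26, 38, 13), (a, r, t, 25, 33, 40), (a, r, t, 25, 38, 40), (a, w, z, 38, 33, 30), (a, w, z, 38, 38, 30), (q, m, m, 40, 10, 40), (q, m, m, 40, 18, 40), (q, m, m, 40, 22, 40), (q, m, m, 40, 37, 40)}
Apply σ_{G ≠ q}; surviving tuples: {(a, m, u, 26, 33, 13), (a, m, u, 26, 38, 13), (a, r, t, 25, 33, 40), (a, r, t, 25, 38, 40), (a, w, z, 38, 33, 30), (a, w, z, 38, 38, 30)}
Projecting to A, F: {(33, 25), (33, 26), (33, 38), (38, 25), (38, 26), (38, 38)}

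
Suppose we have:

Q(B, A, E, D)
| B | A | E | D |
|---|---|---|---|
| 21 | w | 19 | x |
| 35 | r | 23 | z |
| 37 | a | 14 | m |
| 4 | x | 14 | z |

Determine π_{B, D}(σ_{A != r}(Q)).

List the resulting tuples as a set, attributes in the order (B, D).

Filtering on A != r leaves {(21, w, 19, x), (37, a, 14, m), (4, x, 14, z)}.
Keep only column(s) B, D: {(21, x), (37, m), (4, z)}

{(21, x), (37, m), (4, z)}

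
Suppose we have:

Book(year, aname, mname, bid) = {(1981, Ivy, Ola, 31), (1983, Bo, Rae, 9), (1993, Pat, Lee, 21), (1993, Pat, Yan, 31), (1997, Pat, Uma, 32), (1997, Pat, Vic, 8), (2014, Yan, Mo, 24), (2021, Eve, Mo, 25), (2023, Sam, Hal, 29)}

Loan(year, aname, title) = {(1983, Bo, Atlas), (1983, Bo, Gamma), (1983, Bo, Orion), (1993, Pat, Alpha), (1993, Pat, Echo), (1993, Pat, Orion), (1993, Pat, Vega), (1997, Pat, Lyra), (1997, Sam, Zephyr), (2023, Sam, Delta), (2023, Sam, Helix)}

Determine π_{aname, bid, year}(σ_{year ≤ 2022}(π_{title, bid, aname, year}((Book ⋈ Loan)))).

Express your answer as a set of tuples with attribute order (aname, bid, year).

{(Bo, 9, 1983), (Pat, 21, 1993), (Pat, 31, 1993), (Pat, 32, 1997), (Pat, 8, 1997)}

Book ⋈ Loan (natural join on year, aname): {(1983, Bo, Rae, 9, Atlas), (1983, Bo, Rae, 9, Gamma), (1983, Bo, Rae, 9, Orion), (1993, Pat, Lee, 21, Alpha), (1993, Pat, Lee, 21, Echo), (1993, Pat, Lee, 21, Orion), (1993, Pat, Lee, 21, Vega), (1993, Pat, Yan, 31, Alpha), (1993, Pat, Yan, 31, Echo), (1993, Pat, Yan, 31, Orion), (1993, Pat, Yan, 31, Vega), (1997, Pat, Uma, 32, Lyra), (1997, Pat, Vic, 8, Lyra), (2023, Sam, Hal, 29, Delta), (2023, Sam, Hal, 29, Helix)}
Projecting to title, bid, aname, year: {(Alpha, 21, Pat, 1993), (Alpha, 31, Pat, 1993), (Atlas, 9, Bo, 1983), (Delta, 29, Sam, 2023), (Echo, 21, Pat, 1993), (Echo, 31, Pat, 1993), (Gamma, 9, Bo, 1983), (Helix, 29, Sam, 2023), (Lyra, 32, Pat, 1997), (Lyra, 8, Pat, 1997), (Orion, 21, Pat, 1993), (Orion, 31, Pat, 1993), (Orion, 9, Bo, 1983), (Vega, 21, Pat, 1993), (Vega, 31, Pat, 1993)}
Selection year ≤ 2022: {(Alpha, 21, Pat, 1993), (Alpha, 31, Pat, 1993), (Atlas, 9, Bo, 1983), (Echo, 21, Pat, 1993), (Echo, 31, Pat, 1993), (Gamma, 9, Bo, 1983), (Lyra, 32, Pat, 1997), (Lyra, 8, Pat, 1997), (Orion, 21, Pat, 1993), (Orion, 31, Pat, 1993), (Orion, 9, Bo, 1983), (Vega, 21, Pat, 1993), (Vega, 31, Pat, 1993)}
Projecting to aname, bid, year (8 duplicate(s) eliminated): {(Bo, 9, 1983), (Pat, 21, 1993), (Pat, 31, 1993), (Pat, 32, 1997), (Pat, 8, 1997)}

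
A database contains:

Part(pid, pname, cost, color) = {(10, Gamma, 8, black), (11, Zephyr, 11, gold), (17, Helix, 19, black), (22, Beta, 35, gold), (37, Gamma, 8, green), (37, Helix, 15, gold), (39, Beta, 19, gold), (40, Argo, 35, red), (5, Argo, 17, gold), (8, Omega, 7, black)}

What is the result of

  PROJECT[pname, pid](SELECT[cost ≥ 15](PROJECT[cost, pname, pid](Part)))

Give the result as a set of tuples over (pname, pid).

π_{cost, pname, pid} gives {(11, Zephyr, 11), (15, Helix, 37), (17, Argo, 5), (19, Beta, 39), (19, Helix, 17), (35, Argo, 40), (35, Beta, 22), (7, Omega, 8), (8, Gamma, 10), (8, Gamma, 37)}.
Apply σ_{cost ≥ 15}; surviving tuples: {(15, Helix, 37), (17, Argo, 5), (19, Beta, 39), (19, Helix, 17), (35, Argo, 40), (35, Beta, 22)}
π_{pname, pid} gives {(Argo, 40), (Argo, 5), (Beta, 22), (Beta, 39), (Helix, 17), (Helix, 37)}.

{(Argo, 40), (Argo, 5), (Beta, 22), (Beta, 39), (Helix, 17), (Helix, 37)}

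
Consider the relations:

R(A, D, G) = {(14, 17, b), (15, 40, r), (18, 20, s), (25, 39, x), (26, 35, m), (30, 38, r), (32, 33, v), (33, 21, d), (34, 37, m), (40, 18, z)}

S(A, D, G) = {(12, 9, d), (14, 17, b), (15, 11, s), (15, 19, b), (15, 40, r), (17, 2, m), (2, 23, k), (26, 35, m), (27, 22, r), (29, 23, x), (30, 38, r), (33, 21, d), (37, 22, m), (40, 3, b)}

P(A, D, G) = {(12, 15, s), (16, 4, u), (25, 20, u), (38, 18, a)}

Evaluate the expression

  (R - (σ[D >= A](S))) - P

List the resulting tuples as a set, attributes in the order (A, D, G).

{(18, 20, s), (25, 39, x), (32, 33, v), (33, 21, d), (34, 37, m), (40, 18, z)}

σ[D >= A]: keep tuples satisfying D >= A → {(14, 17, b), (15, 19, b), (15, 40, r), (2, 23, k), (26, 35, m), (30, 38, r)}
Set difference of the two operands is {(18, 20, s), (25, 39, x), (32, 33, v), (33, 21, d), (34, 37, m), (40, 18, z)}.
Set difference of the two operands is {(18, 20, s), (25, 39, x), (32, 33, v), (33, 21, d), (34, 37, m), (40, 18, z)}.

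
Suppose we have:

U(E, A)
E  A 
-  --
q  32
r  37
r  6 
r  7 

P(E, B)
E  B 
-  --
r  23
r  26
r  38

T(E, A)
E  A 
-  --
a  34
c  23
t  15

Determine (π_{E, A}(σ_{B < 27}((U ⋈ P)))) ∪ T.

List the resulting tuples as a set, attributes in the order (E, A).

{(a, 34), (c, 23), (r, 37), (r, 6), (r, 7), (t, 15)}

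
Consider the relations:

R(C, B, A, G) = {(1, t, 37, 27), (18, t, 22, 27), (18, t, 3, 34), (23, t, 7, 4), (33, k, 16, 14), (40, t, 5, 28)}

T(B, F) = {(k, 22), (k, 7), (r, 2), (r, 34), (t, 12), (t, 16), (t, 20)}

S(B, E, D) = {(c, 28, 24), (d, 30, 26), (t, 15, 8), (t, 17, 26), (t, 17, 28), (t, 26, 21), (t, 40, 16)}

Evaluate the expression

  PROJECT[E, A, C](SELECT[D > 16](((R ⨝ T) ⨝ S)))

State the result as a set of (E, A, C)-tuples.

{(17, 22, 18), (17, 3, 18), (17, 37, 1), (17, 5, 40), (17, 7, 23), (26, 22, 18), (26, 3, 18), (26, 37, 1), (26, 5, 40), (26, 7, 23)}

Joining R and T on B yields {(1, t, 37, 27, 12), (1, t, 37, 27, 16), (1, t, 37, 27, 20), (18, t, 22, 27, 12), (18, t, 22, 27, 16), (18, t, 22, 27, 20), (18, t, 3, 34, 12), (18, t, 3, 34, 16), (18, t, 3, 34, 20), (23, t, 7, 4, 12), (23, t, 7, 4, 16), (23, t, 7, 4, 20), (33, k, 16, 14, 22), (33, k, 16, 14, 7), (40, t, 5, 28, 12), (40, t, 5, 28, 16), (40, t, 5, 28, 20)}.
Joining (R ⨝ T) and S on B yields {(1, t, 37, 27, 12, 15, 8), (1, t, 37, 27, 12, 17, 26), (1, t, 37, 27, 12, 17, 28), (1, t, 37, 27, 12, 26, 21), (1, t, 37, 27, 12, 40, 16), (1, t, 37, 27, 16, 15, 8), (1, t, 37, 27, 16, 17, 26), (1, t, 37, 27, 16, 17, 28), (1, t, 37, 27, 16, 26, 21), (1, t, 37, 27, 16, 40, 16), (1, t, 37, 27, 20, 15, 8), (1, t, 37, 27, 20, 17, 26), (1, t, 37, 27, 20, 17, 28), (1, t, 37, 27, 20, 26, 21), (1, t, 37, 27, 20, 40, 16), (18, t, 22, 27, 12, 15, 8), (18, t, 22, 27, 12, 17, 26), (18, t, 22, 27, 12, 17, 28), (18, t, 22, 27, 12, 26, 21), (18, t, 22, 27, 12, 40, 16), (18, t, 22, 27, 16, 15, 8), (18, t, 22, 27, 16, 17, 26), (18, t, 22, 27, 16, 17, 28), (18, t, 22, 27, 16, 26, 21), (18, t, 22, 27, 16, 40, 16), (18, t, 22, 27, 20, 15, 8), (18, t, 22, 27, 20, 17, 26), (18, t, 22, 27, 20, 17, 28), (18, t, 22, 27, 20, 26, 21), (18, t, 22, 27, 20, 40, 16), (18, t, 3, 34, 12, 15, 8), (18, t, 3, 34, 12, 17, 26), (18, t, 3, 34, 12, 17, 28), (18, t, 3, 34, 12, 26, 21), (18, t, 3, 34, 12, 40, 16), (18, t, 3, 34, 16, 15, 8), (18, t, 3, 34, 16, 17, 26), (18, t, 3, 34, 16, 17, 28), (18, t, 3, 34, 16, 26, 21), (18, t, 3, 34, 16, 40, 16), (18, t, 3, 34, 20, 15, 8), (18, t, 3, 34, 20, 17, 26), (18, t, 3, 34, 20, 17, 28), (18, t, 3, 34, 20, 26, 21), (18, t, 3, 34, 20, 40, 16), (23, t, 7, 4, 12, 15, 8), (23, t, 7, 4, 12, 17, 26), (23, t, 7, 4, 12, 17, 28), (23, t, 7, 4, 12, 26, 21), (23, t, 7, 4, 12, 40, 16), (23, t, 7, 4, 16, 15, 8), (23, t, 7, 4, 16, 17, 26), (23, t, 7, 4, 16, 17, 28), (23, t, 7, 4, 16, 26, 21), (23, t, 7, 4, 16, 40, 16), (23, t, 7, 4, 20, 15, 8), (23, t, 7, 4, 20, 17, 26), (23, t, 7, 4, 20, 17, 28), (23, t, 7, 4, 20, 26, 21), (23, t, 7, 4, 20, 40, 16), (40, t, 5, 28, 12, 15, 8), (40, t, 5, 28, 12, 17, 26), (40, t, 5, 28, 12, 17, 28), (40, t, 5, 28, 12, 26, 21), (40, t, 5, 28, 12, 40, 16), (40, t, 5, 28, 16, 15, 8), (40, t, 5, 28, 16, 17, 26), (40, t, 5, 28, 16, 17, 28), (40, t, 5, 28, 16, 26, 21), (40, t, 5, 28, 16, 40, 16), (40, t, 5, 28, 20, 15, 8), (40, t, 5, 28, 20, 17, 26), (40, t, 5, 28, 20, 17, 28), (40, t, 5, 28, 20, 26, 21), (40, t, 5, 28, 20, 40, 16)}.
Apply σ_{D > 16}; surviving tuples: {(1, t, 37, 27, 12, 17, 26), (1, t, 37, 27, 12, 17, 28), (1, t, 37, 27, 12, 26, 21), (1, t, 37, 27, 16, 17, 26), (1, t, 37, 27, 16, 17, 28), (1, t, 37, 27, 16, 26, 21), (1, t, 37, 27, 20, 17, 26), (1, t, 37, 27, 20, 17, 28), (1, t, 37, 27, 20, 26, 21), (18, t, 22, 27, 12, 17, 26), (18, t, 22, 27, 12, 17, 28), (18, t, 22, 27, 12, 26, 21), (18, t, 22, 27, 16, 17, 26), (18, t, 22, 27, 16, 17, 28), (18, t, 22, 27, 16, 26, 21), (18, t, 22, 27, 20, 17, 26), (18, t, 22, 27, 20, 17, 28), (18, t, 22, 27, 20, 26, 21), (18, t, 3, 34, 12, 17, 26), (18, t, 3, 34, 12, 17, 28), (18, t, 3, 34, 12, 26, 21), (18, t, 3, 34, 16, 17, 26), (18, t, 3, 34, 16, 17, 28), (18, t, 3, 34, 16, 26, 21), (18, t, 3, 34, 20, 17, 26), (18, t, 3, 34, 20, 17, 28), (18, t, 3, 34, 20, 26, 21), (23, t, 7, 4, 12, 17, 26), (23, t, 7, 4, 12, 17, 28), (23, t, 7, 4, 12, 26, 21), (23, t, 7, 4, 16, 17, 26), (23, t, 7, 4, 16, 17, 28), (23, t, 7, 4, 16, 26, 21), (23, t, 7, 4, 20, 17, 26), (23, t, 7, 4, 20, 17, 28), (23, t, 7, 4, 20, 26, 21), (40, t, 5, 28, 12, 17, 26), (40, t, 5, 28, 12, 17, 28), (40, t, 5, 28, 12, 26, 21), (40, t, 5, 28, 16, 17, 26), (40, t, 5, 28, 16, 17, 28), (40, t, 5, 28, 16, 26, 21), (40, t, 5, 28, 20, 17, 26), (40, t, 5, 28, 20, 17, 28), (40, t, 5, 28, 20, 26, 21)}
Projecting to E, A, C (35 duplicate(s) eliminated): {(17, 22, 18), (17, 3, 18), (17, 37, 1), (17, 5, 40), (17, 7, 23), (26, 22, 18), (26, 3, 18), (26, 37, 1), (26, 5, 40), (26, 7, 23)}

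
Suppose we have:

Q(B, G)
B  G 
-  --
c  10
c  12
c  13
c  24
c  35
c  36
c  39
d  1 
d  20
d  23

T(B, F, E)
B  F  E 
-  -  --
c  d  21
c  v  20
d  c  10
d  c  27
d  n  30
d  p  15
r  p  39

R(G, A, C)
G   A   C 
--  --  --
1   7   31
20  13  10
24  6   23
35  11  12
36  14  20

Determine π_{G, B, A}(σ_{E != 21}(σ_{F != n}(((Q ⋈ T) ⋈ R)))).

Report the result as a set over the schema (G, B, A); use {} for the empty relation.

{(1, d, 7), (20, d, 13), (24, c, 6), (35, c, 11), (36, c, 14)}

Q ⋈ T (natural join on B): {(c, 10, d, 21), (c, 10, v, 20), (c, 12, d, 21), (c, 12, v, 20), (c, 13, d, 21), (c, 13, v, 20), (c, 24, d, 21), (c, 24, v, 20), (c, 35, d, 21), (c, 35, v, 20), (c, 36, d, 21), (c, 36, v, 20), (c, 39, d, 21), (c, 39, v, 20), (d, 1, c, 10), (d, 1, c, 27), (d, 1, n, 30), (d, 1, p, 15), (d, 20, c, 10), (d, 20, c, 27), (d, 20, n, 30), (d, 20, p, 15), (d, 23, c, 10), (d, 23, c, 27), (d, 23, n, 30), (d, 23, p, 15)}
(Q ⋈ T) ⋈ R (natural join on G): {(c, 24, d, 21, 6, 23), (c, 24, v, 20, 6, 23), (c, 35, d, 21, 11, 12), (c, 35, v, 20, 11, 12), (c, 36, d, 21, 14, 20), (c, 36, v, 20, 14, 20), (d, 1, c, 10, 7, 31), (d, 1, c, 27, 7, 31), (d, 1, n, 30, 7, 31), (d, 1, p, 15, 7, 31), (d, 20, c, 10, 13, 10), (d, 20, c, 27, 13, 10), (d, 20, n, 30, 13, 10), (d, 20, p, 15, 13, 10)}
σ[F != n]: keep tuples satisfying F != n → {(c, 24, d, 21, 6, 23), (c, 24, v, 20, 6, 23), (c, 35, d, 21, 11, 12), (c, 35, v, 20, 11, 12), (c, 36, d, 21, 14, 20), (c, 36, v, 20, 14, 20), (d, 1, c, 10, 7, 31), (d, 1, c, 27, 7, 31), (d, 1, p, 15, 7, 31), (d, 20, c, 10, 13, 10), (d, 20, c, 27, 13, 10), (d, 20, p, 15, 13, 10)}
σ[E != 21]: keep tuples satisfying E != 21 → {(c, 24, v, 20, 6, 23), (c, 35, v, 20, 11, 12), (c, 36, v, 20, 14, 20), (d, 1, c, 10, 7, 31), (d, 1, c, 27, 7, 31), (d, 1, p, 15, 7, 31), (d, 20, c, 10, 13, 10), (d, 20, c, 27, 13, 10), (d, 20, p, 15, 13, 10)}
π[G, B, A]: project onto (G, B, A) (4 duplicate(s) eliminated) → {(1, d, 7), (20, d, 13), (24, c, 6), (35, c, 11), (36, c, 14)}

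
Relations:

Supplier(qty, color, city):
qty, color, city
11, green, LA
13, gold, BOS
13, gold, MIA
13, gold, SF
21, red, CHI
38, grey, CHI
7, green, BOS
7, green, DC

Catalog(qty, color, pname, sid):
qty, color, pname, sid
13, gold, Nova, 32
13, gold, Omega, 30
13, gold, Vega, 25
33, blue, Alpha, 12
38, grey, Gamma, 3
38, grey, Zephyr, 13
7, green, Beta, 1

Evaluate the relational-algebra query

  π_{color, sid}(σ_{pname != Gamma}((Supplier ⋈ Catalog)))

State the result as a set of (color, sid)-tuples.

Joining Supplier and Catalog on qty, color yields {(13, gold, BOS, Nova, 32), (13, gold, BOS, Omega, 30), (13, gold, BOS, Vega, 25), (13, gold, MIA, Nova, 32), (13, gold, MIA, Omega, 30), (13, gold, MIA, Vega, 25), (13, gold, SF, Nova, 32), (13, gold, SF, Omega, 30), (13, gold, SF, Vega, 25), (38, grey, CHI, Gamma, 3), (38, grey, CHI, Zephyr, 13), (7, green, BOS, Beta, 1), (7, green, DC, Beta, 1)}.
Selection pname != Gamma: {(13, gold, BOS, Nova, 32), (13, gold, BOS, Omega, 30), (13, gold, BOS, Vega, 25), (13, gold, MIA, Nova, 32), (13, gold, MIA, Omega, 30), (13, gold, MIA, Vega, 25), (13, gold, SF, Nova, 32), (13, gold, SF, Omega, 30), (13, gold, SF, Vega, 25), (38, grey, CHI, Zephyr, 13), (7, green, BOS, Beta, 1), (7, green, DC, Beta, 1)}
π_{color, sid} gives {(gold, 25), (gold, 30), (gold, 32), (green, 1), (grey, 13)} (7 duplicate(s) eliminated).

{(gold, 25), (gold, 30), (gold, 32), (green, 1), (grey, 13)}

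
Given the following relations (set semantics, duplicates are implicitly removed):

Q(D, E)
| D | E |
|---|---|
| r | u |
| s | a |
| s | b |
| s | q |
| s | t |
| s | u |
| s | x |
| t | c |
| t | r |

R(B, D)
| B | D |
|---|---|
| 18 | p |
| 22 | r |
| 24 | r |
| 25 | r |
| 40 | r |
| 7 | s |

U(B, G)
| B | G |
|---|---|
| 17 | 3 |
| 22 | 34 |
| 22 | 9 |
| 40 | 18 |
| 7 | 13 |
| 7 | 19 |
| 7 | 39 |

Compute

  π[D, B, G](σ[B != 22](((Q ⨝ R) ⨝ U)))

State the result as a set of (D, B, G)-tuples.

Joining Q and R on D yields {(r, u, 22), (r, u, 24), (r, u, 25), (r, u, 40), (s, a, 7), (s, b, 7), (s, q, 7), (s, t, 7), (s, u, 7), (s, x, 7)}.
Joining (Q ⨝ R) and U on B yields {(r, u, 22, 34), (r, u, 22, 9), (r, u, 40, 18), (s, a, 7, 13), (s, a, 7, 19), (s, a, 7, 39), (s, b, 7, 13), (s, b, 7, 19), (s, b, 7, 39), (s, q, 7, 13), (s, q, 7, 19), (s, q, 7, 39), (s, t, 7, 13), (s, t, 7, 19), (s, t, 7, 39), (s, u, 7, 13), (s, u, 7, 19), (s, u, 7, 39), (s, x, 7, 13), (s, x, 7, 19), (s, x, 7, 39)}.
Selection B != 22: {(r, u, 40, 18), (s, a, 7, 13), (s, a, 7, 19), (s, a, 7, 39), (s, b, 7, 13), (s, b, 7, 19), (s, b, 7, 39), (s, q, 7, 13), (s, q, 7, 19), (s, q, 7, 39), (s, t, 7, 13), (s, t, 7, 19), (s, t, 7, 39), (s, u, 7, 13), (s, u, 7, 19), (s, u, 7, 39), (s, x, 7, 13), (s, x, 7, 19), (s, x, 7, 39)}
π_{D, B, G} gives {(r, 40, 18), (s, 7, 13), (s, 7, 19), (s, 7, 39)} (15 duplicate(s) eliminated).

{(r, 40, 18), (s, 7, 13), (s, 7, 19), (s, 7, 39)}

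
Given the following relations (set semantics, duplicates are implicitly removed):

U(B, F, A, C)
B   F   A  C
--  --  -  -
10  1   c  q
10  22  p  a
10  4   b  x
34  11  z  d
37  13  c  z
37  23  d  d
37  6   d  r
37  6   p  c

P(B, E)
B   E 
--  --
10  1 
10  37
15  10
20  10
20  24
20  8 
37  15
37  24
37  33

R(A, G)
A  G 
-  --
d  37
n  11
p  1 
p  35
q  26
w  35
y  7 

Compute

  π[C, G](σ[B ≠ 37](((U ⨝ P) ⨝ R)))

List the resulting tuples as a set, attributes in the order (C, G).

U ⋈ P (natural join on B): {(10, 1, c, q, 1), (10, 1, c, q, 37), (10, 22, p, a, 1), (10, 22, p, a, 37), (10, 4, b, x, 1), (10, 4, b, x, 37), (37, 13, c, z, 15), (37, 13, c, z, 24), (37, 13, c, z, 33), (37, 23, d, d, 15), (37, 23, d, d, 24), (37, 23, d, d, 33), (37, 6, d, r, 15), (37, 6, d, r, 24), (37, 6, d, r, 33), (37, 6, p, c, 15), (37, 6, p, c, 24), (37, 6, p, c, 33)}
(U ⨝ P) ⋈ R (natural join on A): {(10, 22, p, a, 1, 1), (10, 22, p, a, 1, 35), (10, 22, p, a, 37, 1), (10, 22, p, a, 37, 35), (37, 23, d, d, 15, 37), (37, 23, d, d, 24, 37), (37, 23, d, d, 33, 37), (37, 6, d, r, 15, 37), (37, 6, d, r, 24, 37), (37, 6, d, r, 33, 37), (37, 6, p, c, 15, 1), (37, 6, p, c, 15, 35), (37, 6, p, c, 24, 1), (37, 6, p, c, 24, 35), (37, 6, p, c, 33, 1), (37, 6, p, c, 33, 35)}
Apply σ_{B ≠ 37}; surviving tuples: {(10, 22, p, a, 1, 1), (10, 22, p, a, 1, 35), (10, 22, p, a, 37, 1), (10, 22, p, a, 37, 35)}
π_{C, G} gives {(a, 1), (a, 35)} (2 duplicate(s) eliminated).

{(a, 1), (a, 35)}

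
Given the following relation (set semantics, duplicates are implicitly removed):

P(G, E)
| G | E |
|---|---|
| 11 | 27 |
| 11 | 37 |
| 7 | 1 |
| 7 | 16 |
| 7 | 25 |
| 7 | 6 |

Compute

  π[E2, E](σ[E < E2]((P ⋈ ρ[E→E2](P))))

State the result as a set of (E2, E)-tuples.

ρ[E→E2]: schema becomes (G, E2); tuples unchanged.
Joining P and ρ[E→E2](P) on G yields {(11, 27, 27), (11, 27, 37), (11, 37, 27), (11, 37, 37), (7, 1, 1), (7, 1, 16), (7, 1, 25), (7, 1, 6), (7, 16, 1), (7, 16, 16), (7, 16, 25), (7, 16, 6), (7, 25, 1), (7, 25, 16), (7, 25, 25), (7, 25, 6), (7, 6, 1), (7, 6, 16), (7, 6, 25), (7, 6, 6)}.
σ[E < E2]: keep tuples satisfying E < E2 → {(11, 27, 37), (7, 1, 16), (7, 1, 25), (7, 1, 6), (7, 16, 25), (7, 6, 16), (7, 6, 25)}
Keep only column(s) E2, E: {(16, 1), (16, 6), (25, 1), (25, 16), (25, 6), (37, 27), (6, 1)}

{(16, 1), (16, 6), (25, 1), (25, 16), (25, 6), (37, 27), (6, 1)}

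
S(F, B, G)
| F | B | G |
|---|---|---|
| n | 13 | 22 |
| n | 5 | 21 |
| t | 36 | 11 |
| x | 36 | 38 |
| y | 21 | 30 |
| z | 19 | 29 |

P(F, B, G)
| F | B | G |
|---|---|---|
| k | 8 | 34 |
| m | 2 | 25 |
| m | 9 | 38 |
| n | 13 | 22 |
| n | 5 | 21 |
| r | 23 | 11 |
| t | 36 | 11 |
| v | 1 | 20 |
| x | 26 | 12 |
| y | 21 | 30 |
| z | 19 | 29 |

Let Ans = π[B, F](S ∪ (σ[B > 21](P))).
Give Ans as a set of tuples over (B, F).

{(13, n), (19, z), (21, y), (23, r), (26, x), (36, t), (36, x), (5, n)}

Apply σ_{B > 21}; surviving tuples: {(r, 23, 11), (t, 36, 11), (x, 26, 12)}
Set union of the two operands is {(n, 13, 22), (n, 5, 21), (r, 23, 11), (t, 36, 11), (x, 26, 12), (x, 36, 38), (y, 21, 30), (z, 19, 29)}.
Keep only column(s) B, F: {(13, n), (19, z), (21, y), (23, r), (26, x), (36, t), (36, x), (5, n)}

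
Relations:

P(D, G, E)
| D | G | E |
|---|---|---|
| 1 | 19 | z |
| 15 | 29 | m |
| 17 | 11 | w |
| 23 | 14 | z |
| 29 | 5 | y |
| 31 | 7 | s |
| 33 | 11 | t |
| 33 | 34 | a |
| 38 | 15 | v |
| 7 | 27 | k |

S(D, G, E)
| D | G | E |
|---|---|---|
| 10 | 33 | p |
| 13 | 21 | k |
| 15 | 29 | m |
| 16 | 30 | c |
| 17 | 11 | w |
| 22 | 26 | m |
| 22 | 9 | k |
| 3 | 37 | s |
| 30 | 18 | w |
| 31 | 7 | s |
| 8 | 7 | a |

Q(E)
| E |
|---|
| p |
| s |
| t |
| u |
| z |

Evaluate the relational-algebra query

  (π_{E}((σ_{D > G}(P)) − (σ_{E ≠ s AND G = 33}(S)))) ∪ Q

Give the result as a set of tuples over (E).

{p, s, t, u, v, w, y, z}

Selection D > G: {(17, 11, w), (23, 14, z), (29, 5, y), (31, 7, s), (33, 11, t), (38, 15, v)}
Selection E ≠ s AND G = 33: {(10, 33, p)}
Taking the difference: {(17, 11, w), (23, 14, z), (29, 5, y), (31, 7, s), (33, 11, t), (38, 15, v)}
π_{E} gives {s, t, v, w, y, z}.
Taking the union: {p, s, t, u, v, w, y, z}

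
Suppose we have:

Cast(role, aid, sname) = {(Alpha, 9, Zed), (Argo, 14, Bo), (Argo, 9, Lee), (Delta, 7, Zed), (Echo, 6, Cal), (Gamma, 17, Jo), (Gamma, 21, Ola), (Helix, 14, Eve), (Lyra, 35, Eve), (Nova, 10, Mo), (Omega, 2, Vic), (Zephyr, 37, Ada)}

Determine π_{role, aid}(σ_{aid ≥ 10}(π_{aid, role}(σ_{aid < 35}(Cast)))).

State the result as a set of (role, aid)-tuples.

Selection aid < 35: {(Alpha, 9, Zed), (Argo, 14, Bo), (Argo, 9, Lee), (Delta, 7, Zed), (Echo, 6, Cal), (Gamma, 17, Jo), (Gamma, 21, Ola), (Helix, 14, Eve), (Nova, 10, Mo), (Omega, 2, Vic)}
Keep only column(s) aid, role: {(10, Nova), (14, Argo), (14, Helix), (17, Gamma), (2, Omega), (21, Gamma), (6, Echo), (7, Delta), (9, Alpha), (9, Argo)}
Selection aid ≥ 10: {(10, Nova), (14, Argo), (14, Helix), (17, Gamma), (21, Gamma)}
Keep only column(s) role, aid: {(Argo, 14), (Gamma, 17), (Gamma, 21), (Helix, 14), (Nova, 10)}

{(Argo, 14), (Gamma, 17), (Gamma, 21), (Helix, 14), (Nova, 10)}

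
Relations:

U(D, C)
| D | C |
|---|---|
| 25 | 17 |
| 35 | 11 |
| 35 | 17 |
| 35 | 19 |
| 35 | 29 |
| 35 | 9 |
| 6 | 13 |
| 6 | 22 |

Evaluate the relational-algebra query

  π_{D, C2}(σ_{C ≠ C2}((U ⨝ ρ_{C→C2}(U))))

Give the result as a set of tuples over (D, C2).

ρ[C→C2]: schema becomes (D, C2); tuples unchanged.
U ⋈ ρ_{C→C2}(U) (natural join on D): {(25, 17, 17), (35, 11, 11), (35, 11, 17), (35, 11, 19), (35, 11, 29), (35, 11, 9), (35, 17, 11), (35, 17, 17), (35, 17, 19), (35, 17, 29), (35, 17, 9), (35, 19, 11), (35, 19, 17), (35, 19, 19), (35, 19, 29), (35, 19, 9), (35, 29, 11), (35, 29, 17), (35, 29, 19), (35, 29, 29), (35, 29, 9), (35, 9, 11), (35, 9, 17), (35, 9, 19), (35, 9, 29), (35, 9, 9), (6, 13, 13), (6, 13, 22), (6, 22, 13), (6, 22, 22)}
Apply σ_{C ≠ C2}; surviving tuples: {(35, 11, 17), (35, 11, 19), (35, 11, 29), (35, 11, 9), (35, 17, 11), (35, 17, 19), (35, 17, 29), (35, 17, 9), (35, 19, 11), (35, 19, 17), (35, 19, 29), (35, 19, 9), (35, 29, 11), (35, 29, 17), (35, 29, 19), (35, 29, 9), (35, 9, 11), (35, 9, 17), (35, 9, 19), (35, 9, 29), (6, 13, 22), (6, 22, 13)}
Projecting to D, C2 (15 duplicate(s) eliminated): {(35, 11), (35, 17), (35, 19), (35, 29), (35, 9), (6, 13), (6, 22)}

{(35, 11), (35, 17), (35, 19), (35, 29), (35, 9), (6, 13), (6, 22)}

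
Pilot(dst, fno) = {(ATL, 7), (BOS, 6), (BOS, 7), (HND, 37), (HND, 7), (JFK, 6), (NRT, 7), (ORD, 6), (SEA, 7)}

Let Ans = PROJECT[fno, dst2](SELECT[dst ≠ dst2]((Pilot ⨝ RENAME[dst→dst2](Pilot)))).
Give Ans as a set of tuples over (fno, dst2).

ρ[dst→dst2]: schema becomes (dst2, fno); tuples unchanged.
Natural join on fno: {(ATL, 7, ATL), (ATL, 7, BOS), (ATL, 7, HND), (ATL, 7, NRT), (ATL, 7, SEA), (BOS, 6, BOS), (BOS, 6, JFK), (BOS, 6, ORD), (BOS, 7, ATL), (BOS, 7, BOS), (BOS, 7, HND), (BOS, 7, NRT), (BOS, 7, SEA), (HND, 37, HND), (HND, 7, ATL), (HND, 7, BOS), (HND, 7, HND), (HND, 7, NRT), (HND, 7, SEA), (JFK, 6, BOS), (JFK, 6, JFK), (JFK, 6, ORD), (NRT, 7, ATL), (NRT, 7, BOS), (NRT, 7, HND), (NRT, 7, NRT), (NRT, 7, SEA), (ORD, 6, BOS), (ORD, 6, JFK), (ORD, 6, ORD), (SEA, 7, ATL), (SEA, 7, BOS), (SEA, 7, HND), (SEA, 7, NRT), (SEA, 7, SEA)}
Apply σ_{dst ≠ dst2}; surviving tuples: {(ATL, 7, BOS), (ATL, 7, HND), (ATL, 7, NRT), (ATL, 7, SEA), (BOS, 6, JFK), (BOS, 6, ORD), (BOS, 7, ATL), (BOS, 7, HND), (BOS, 7, NRT), (BOS, 7, SEA), (HND, 7, ATL), (HND, 7, BOS), (HND, 7, NRT), (HND, 7, SEA), (JFK, 6, BOS), (JFK, 6, ORD), (NRT, 7, ATL), (NRT, 7, BOS), (NRT, 7, HND), (NRT, 7, SEA), (ORD, 6, BOS), (ORD, 6, JFK), (SEA, 7, ATL), (SEA, 7, BOS), (SEA, 7, HND), (SEA, 7, NRT)}
Keep only column(s) fno, dst2 (18 duplicate(s) eliminated): {(6, BOS), (6, JFK), (6, ORD), (7, ATL), (7, BOS), (7, HND), (7, NRT), (7, SEA)}

{(6, BOS), (6, JFK), (6, ORD), (7, ATL), (7, BOS), (7, HND), (7, NRT), (7, SEA)}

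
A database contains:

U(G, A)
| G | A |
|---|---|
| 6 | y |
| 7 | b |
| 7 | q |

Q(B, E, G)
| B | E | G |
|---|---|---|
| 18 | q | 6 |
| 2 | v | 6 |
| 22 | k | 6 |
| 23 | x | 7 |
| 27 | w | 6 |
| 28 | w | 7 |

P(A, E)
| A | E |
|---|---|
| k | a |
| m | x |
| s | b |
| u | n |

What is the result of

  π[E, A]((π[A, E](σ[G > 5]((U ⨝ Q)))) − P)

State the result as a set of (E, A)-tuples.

Joining U and Q on G yields {(6, y, 18, q), (6, y, 2, v), (6, y, 22, k), (6, y, 27, w), (7, b, 23, x), (7, b, 28, w), (7, q, 23, x), (7, q, 28, w)}.
Apply σ_{G > 5}; surviving tuples: {(6, y, 18, q), (6, y, 2, v), (6, y, 22, k), (6, y, 27, w), (7, b, 23, x), (7, b, 28, w), (7, q, 23, x), (7, q, 28, w)}
Keep only column(s) A, E: {(b, w), (b, x), (q, w), (q, x), (y, k), (y, q), (y, v), (y, w)}
Difference: {(b, w), (b, x), (q, w), (q, x), (y, k), (y, q), (y, v), (y, w)} with {(k, a), (m, x), (s, b), (u, n)} → {(b, w), (b, x), (q, w), (q, x), (y, k), (y, q), (y, v), (y, w)}
Keep only column(s) E, A: {(k, y), (q, y), (v, y), (w, b), (w, q), (w, y), (x, b), (x, q)}

{(k, y), (q, y), (v, y), (w, b), (w, q), (w, y), (x, b), (x, q)}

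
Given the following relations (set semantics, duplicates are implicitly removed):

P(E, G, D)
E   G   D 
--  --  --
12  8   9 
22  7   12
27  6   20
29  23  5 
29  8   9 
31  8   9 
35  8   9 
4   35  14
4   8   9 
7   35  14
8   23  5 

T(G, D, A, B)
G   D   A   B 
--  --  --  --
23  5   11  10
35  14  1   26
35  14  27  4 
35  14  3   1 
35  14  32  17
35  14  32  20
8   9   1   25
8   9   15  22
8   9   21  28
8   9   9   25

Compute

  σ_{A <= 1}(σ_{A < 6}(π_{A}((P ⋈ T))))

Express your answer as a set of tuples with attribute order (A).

Joining P and T on G, D yields {(12, 8, 9, 1, 25), (12, 8, 9, 15, 22), (12, 8, 9, 21, 28), (12, 8, 9, 9, 25), (29, 23, 5, 11, 10), (29, 8, 9, 1, 25), (29, 8, 9, 15, 22), (29, 8, 9, 21, 28), (29, 8, 9, 9, 25), (31, 8, 9, 1, 25), (31, 8, 9, 15, 22), (31, 8, 9, 21, 28), (31, 8, 9, 9, 25), (35, 8, 9, 1, 25), (35, 8, 9, 15, 22), (35, 8, 9, 21, 28), (35, 8, 9, 9, 25), (4, 35, 14, 1, 26), (4, 35, 14, 27, 4), (4, 35, 14, 3, 1), (4, 35, 14, 32, 17), (4, 35, 14, 32, 20), (4, 8, 9, 1, 25), (4, 8, 9, 15, 22), (4, 8, 9, 21, 28), (4, 8, 9, 9, 25), (7, 35, 14, 1, 26), (7, 35, 14, 27, 4), (7, 35, 14, 3, 1), (7, 35, 14, 32, 17), (7, 35, 14, 32, 20), (8, 23, 5, 11, 10)}.
Keep only column(s) A (24 duplicate(s) eliminated): {1, 11, 15, 21, 27, 3, 32, 9}
Selection A < 6: {1, 3}
Selection A <= 1: {1}

{1}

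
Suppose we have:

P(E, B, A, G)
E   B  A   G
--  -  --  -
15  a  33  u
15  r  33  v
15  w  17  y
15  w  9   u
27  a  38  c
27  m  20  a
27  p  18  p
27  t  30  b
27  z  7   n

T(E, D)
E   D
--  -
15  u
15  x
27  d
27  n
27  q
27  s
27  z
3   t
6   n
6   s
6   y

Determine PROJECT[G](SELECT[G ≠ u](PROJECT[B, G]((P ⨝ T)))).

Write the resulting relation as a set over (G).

Joining P and T on E yields {(15, a, 33, u, u), (15, a, 33, u, x), (15, r, 33, v, u), (15, r, 33, v, x), (15, w, 17, y, u), (15, w, 17, y, x), (15, w, 9, u, u), (15, w, 9, u, x), (27, a, 38, c, d), (27, a, 38, c, n), (27, a, 38, c, q), (27, a, 38, c, s), (27, a, 38, c, z), (27, m, 20, a, d), (27, m, 20, a, n), (27, m, 20, a, q), (27, m, 20, a, s), (27, m, 20, a, z), (27, p, 18, p, d), (27, p, 18, p, n), (27, p, 18, p, q), (27, p, 18, p, s), (27, p, 18, p, z), (27, t, 30, b, d), (27, t, 30, b, n), (27, t, 30, b, q), (27, t, 30, b, s), (27, t, 30, b, z), (27, z, 7, n, d), (27, z, 7, n, n), (27, z, 7, n, q), (27, z, 7, n, s), (27, z, 7, n, z)}.
Projecting to B, G (24 duplicate(s) eliminated): {(a, c), (a, u), (m, a), (p, p), (r, v), (t, b), (w, u), (w, y), (z, n)}
Selection G ≠ u: {(a, c), (m, a), (p, p), (r, v), (t, b), (w, y), (z, n)}
Projecting to G: {a, b, c, n, p, v, y}

{a, b, c, n, p, v, y}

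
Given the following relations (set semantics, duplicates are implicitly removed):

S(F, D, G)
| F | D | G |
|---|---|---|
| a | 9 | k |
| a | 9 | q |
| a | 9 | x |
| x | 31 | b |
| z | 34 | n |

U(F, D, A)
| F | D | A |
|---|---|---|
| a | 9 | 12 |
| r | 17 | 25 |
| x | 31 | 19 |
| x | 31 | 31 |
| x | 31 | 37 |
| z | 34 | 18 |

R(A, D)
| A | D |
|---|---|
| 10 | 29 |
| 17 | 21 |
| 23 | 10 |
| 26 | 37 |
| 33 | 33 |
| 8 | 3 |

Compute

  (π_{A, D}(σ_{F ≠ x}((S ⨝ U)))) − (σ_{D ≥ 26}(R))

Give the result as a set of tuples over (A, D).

Natural join on F, D: {(a, 9, k, 12), (a, 9, q, 12), (a, 9, x, 12), (x, 31, b, 19), (x, 31, b, 31), (x, 31, b, 37), (z, 34, n, 18)}
σ[F ≠ x]: keep tuples satisfying F ≠ x → {(a, 9, k, 12), (a, 9, q, 12), (a, 9, x, 12), (z, 34, n, 18)}
π[A, D]: project onto (A, D) (2 duplicate(s) eliminated) → {(12, 9), (18, 34)}
σ[D ≥ 26]: keep tuples satisfying D ≥ 26 → {(10, 29), (26, 37), (33, 33)}
Set difference of the two operands is {(12, 9), (18, 34)}.

{(12, 9), (18, 34)}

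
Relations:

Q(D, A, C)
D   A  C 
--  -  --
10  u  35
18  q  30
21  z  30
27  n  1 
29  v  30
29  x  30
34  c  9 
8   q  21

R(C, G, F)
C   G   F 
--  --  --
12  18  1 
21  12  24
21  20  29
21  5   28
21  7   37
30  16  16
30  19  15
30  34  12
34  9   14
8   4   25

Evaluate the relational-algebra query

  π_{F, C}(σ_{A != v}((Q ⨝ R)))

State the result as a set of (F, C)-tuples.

{(12, 30), (15, 30), (16, 30), (24, 21), (28, 21), (29, 21), (37, 21)}

Q ⋈ R (natural join on C): {(18, q, 30, 16, 16), (18, q, 30, 19, 15), (18, q, 30, 34, 12), (21, z, 30, 16, 16), (21, z, 30, 19, 15), (21, z, 30, 34, 12), (29, v, 30, 16, 16), (29, v, 30, 19, 15), (29, v, 30, 34, 12), (29, x, 30, 16, 16), (29, x, 30, 19, 15), (29, x, 30, 34, 12), (8, q, 21, 12, 24), (8, q, 21, 20, 29), (8, q, 21, 5, 28), (8, q, 21, 7, 37)}
Apply σ_{A != v}; surviving tuples: {(18, q, 30, 16, 16), (18, q, 30, 19, 15), (18, q, 30, 34, 12), (21, z, 30, 16, 16), (21, z, 30, 19, 15), (21, z, 30, 34, 12), (29, x, 30, 16, 16), (29, x, 30, 19, 15), (29, x, 30, 34, 12), (8, q, 21, 12, 24), (8, q, 21, 20, 29), (8, q, 21, 5, 28), (8, q, 21, 7, 37)}
Keep only column(s) F, C (6 duplicate(s) eliminated): {(12, 30), (15, 30), (16, 30), (24, 21), (28, 21), (29, 21), (37, 21)}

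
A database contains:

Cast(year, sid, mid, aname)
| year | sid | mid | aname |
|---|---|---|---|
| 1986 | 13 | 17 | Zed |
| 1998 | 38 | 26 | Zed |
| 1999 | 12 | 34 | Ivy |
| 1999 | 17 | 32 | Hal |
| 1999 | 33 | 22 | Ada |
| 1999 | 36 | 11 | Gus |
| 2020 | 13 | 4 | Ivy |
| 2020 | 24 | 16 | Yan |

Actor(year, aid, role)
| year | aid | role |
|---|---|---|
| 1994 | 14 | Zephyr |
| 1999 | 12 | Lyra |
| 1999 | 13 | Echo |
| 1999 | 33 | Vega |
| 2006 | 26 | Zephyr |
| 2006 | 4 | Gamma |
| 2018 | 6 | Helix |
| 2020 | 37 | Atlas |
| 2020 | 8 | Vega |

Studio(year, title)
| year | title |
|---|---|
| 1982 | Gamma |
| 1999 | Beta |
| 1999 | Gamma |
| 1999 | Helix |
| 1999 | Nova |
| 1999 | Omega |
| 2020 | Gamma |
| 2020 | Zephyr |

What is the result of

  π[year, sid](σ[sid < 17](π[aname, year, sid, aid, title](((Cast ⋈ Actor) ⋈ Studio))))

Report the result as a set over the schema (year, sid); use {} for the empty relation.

{(1999, 12), (2020, 13)}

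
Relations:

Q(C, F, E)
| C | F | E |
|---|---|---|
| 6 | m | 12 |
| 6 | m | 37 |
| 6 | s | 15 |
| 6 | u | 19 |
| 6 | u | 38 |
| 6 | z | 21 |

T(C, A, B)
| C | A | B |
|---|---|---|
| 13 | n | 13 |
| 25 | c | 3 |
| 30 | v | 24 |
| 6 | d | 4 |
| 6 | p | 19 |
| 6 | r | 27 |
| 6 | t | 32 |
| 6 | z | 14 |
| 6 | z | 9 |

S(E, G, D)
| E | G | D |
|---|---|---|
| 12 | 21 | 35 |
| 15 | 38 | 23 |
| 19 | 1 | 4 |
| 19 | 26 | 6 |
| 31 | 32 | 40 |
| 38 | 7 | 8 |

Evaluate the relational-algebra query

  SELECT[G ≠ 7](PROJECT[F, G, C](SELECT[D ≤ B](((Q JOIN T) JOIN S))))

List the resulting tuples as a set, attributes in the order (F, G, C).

Q ⋈ T (natural join on C): {(6, m, 12, d, 4), (6, m, 12, p, 19), (6, m, 12, r, 27), (6, m, 12, t, 32), (6, m, 12, z, 14), (6, m, 12, z, 9), (6, m, 37, d, 4), (6, m, 37, p, 19), (6, m, 37, r, 27), (6, m, 37, t, 32), (6, m, 37, z, 14), (6, m, 37, z, 9), (6, s, 15, d, 4), (6, s, 15, p, 19), (6, s, 15, r, 27), (6, s, 15, t, 32), (6, s, 15, z, 14), (6, s, 15, z, 9), (6, u, 19, d, 4), (6, u, 19, p, 19), (6, u, 19, r, 27), (6, u, 19, t, 32), (6, u, 19, z, 14), (6, u, 19, z, 9), (6, u, 38, d, 4), (6, u, 38, p, 19), (6, u, 38, r, 27), (6, u, 38, t, 32), (6, u, 38, z, 14), (6, u, 38, z, 9), (6, z, 21, d, 4), (6, z, 21, p, 19), (6, z, 21, r, 27), (6, z, 21, t, 32), (6, z, 21, z, 14), (6, z, 21, z, 9)}
(Q JOIN T) ⋈ S (natural join on E): {(6, m, 12, d, 4, 21, 35), (6, m, 12, p, 19, 21, 35), (6, m, 12, r, 27, 21, 35), (6, m, 12, t, 32, 21, 35), (6, m, 12, z, 14, 21, 35), (6, m, 12, z, 9, 21, 35), (6, s, 15, d, 4, 38, 23), (6, s, 15, p, 19, 38, 23), (6, s, 15, r, 27, 38, 23), (6, s, 15, t, 32, 38, 23), (6, s, 15, z, 14, 38, 23), (6, s, 15, z, 9, 38, 23), (6, u, 19, d, 4, 1, 4), (6, u, 19, d, 4, 26, 6), (6, u, 19, p, 19, 1, 4), (6, u, 19, p, 19, 26, 6), (6, u, 19, r, 27, 1, 4), (6, u, 19, r, 27, 26, 6), (6, u, 19, t, 32, 1, 4), (6, u, 19, t, 32, 26, 6), (6, u, 19, z, 14, 1, 4), (6, u, 19, z, 14, 26, 6), (6, u, 19, z, 9, 1, 4), (6, u, 19, z, 9, 26, 6), (6, u, 38, d, 4, 7, 8), (6, u, 38, p, 19, 7, 8), (6, u, 38, r, 27, 7, 8), (6, u, 38, t, 32, 7, 8), (6, u, 38, z, 14, 7, 8), (6, u, 38, z, 9, 7, 8)}
Selection D ≤ B: {(6, s, 15, r, 27, 38, 23), (6, s, 15, t, 32, 38, 23), (6, u, 19, d, 4, 1, 4), (6, u, 19, p, 19, 1, 4), (6, u, 19, p, 19, 26, 6), (6, u, 19, r, 27, 1, 4), (6, u, 19, r, 27, 26, 6), (6, u, 19, t, 32, 1, 4), (6, u, 19, t, 32, 26, 6), (6, u, 19, z, 14, 1, 4), (6, u, 19, z, 14, 26, 6), (6, u, 19, z, 9, 1, 4), (6, u, 19, z, 9, 26, 6), (6, u, 38, p, 19, 7, 8), (6, u, 38, r, 27, 7, 8), (6, u, 38, t, 32, 7, 8), (6, u, 38, z, 14, 7, 8), (6, u, 38, z, 9, 7, 8)}
Projecting to F, G, C (14 duplicate(s) eliminated): {(s, 38, 6), (u, 1, 6), (u, 26, 6), (u, 7, 6)}
Selection G ≠ 7: {(s, 38, 6), (u, 1, 6), (u, 26, 6)}

{(s, 38, 6), (u, 1, 6), (u, 26, 6)}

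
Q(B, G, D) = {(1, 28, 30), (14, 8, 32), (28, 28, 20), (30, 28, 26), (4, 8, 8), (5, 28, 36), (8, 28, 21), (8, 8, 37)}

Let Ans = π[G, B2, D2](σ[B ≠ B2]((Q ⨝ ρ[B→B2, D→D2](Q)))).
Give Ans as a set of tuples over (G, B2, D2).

ρ[B→B2, D→D2]: schema becomes (B2, G, D2); tuples unchanged.
Natural join on G: {(1, 28, 30, 1, 30), (1, 28, 30, 28, 20), (1, 28, 30, 30, 26), (1, 28, 30, 5, 36), (1, 28, 30, 8, 21), (14, 8, 32, 14, 32), (14, 8, 32, 4, 8), (14, 8, 32, 8, 37), (28, 28, 20, 1, 30), (28, 28, 20, 28, 20), (28, 28, 20, 30, 26), (28, 28, 20, 5, 36), (28, 28, 20, 8, 21), (30, 28, 26, 1, 30), (30, 28, 26, 28, 20), (30, 28, 26, 30, 26), (30, 28, 26, 5, 36), (30, 28, 26, 8, 21), (4, 8, 8, 14, 32), (4, 8, 8, 4, 8), (4, 8, 8, 8, 37), (5, 28, 36, 1, 30), (5, 28, 36, 28, 20), (5, 28, 36, 30, 26), (5, 28, 36, 5, 36), (5, 28, 36, 8, 21), (8, 28, 21, 1, 30), (8, 28, 21, 28, 20), (8, 28, 21, 30, 26), (8, 28, 21, 5, 36), (8, 28, 21, 8, 21), (8, 8, 37, 14, 32), (8, 8, 37, 4, 8), (8, 8, 37, 8, 37)}
σ[B ≠ B2]: keep tuples satisfying B ≠ B2 → {(1, 28, 30, 28, 20), (1, 28, 30, 30, 26), (1, 28, 30, 5, 36), (1, 28, 30, 8, 21), (14, 8, 32, 4, 8), (14, 8, 32, 8, 37), (28, 28, 20, 1, 30), (28, 28, 20, 30, 26), (28, 28, 20, 5, 36), (28, 28, 20, 8, 21), (30, 28, 26, 1, 30), (30, 28, 26, 28, 20), (30, 28, 26, 5, 36), (30, 28, 26, 8, 21), (4, 8, 8, 14, 32), (4, 8, 8, 8, 37), (5, 28, 36, 1, 30), (5, 28, 36, 28, 20), (5, 28, 36, 30, 26), (5, 28, 36, 8, 21), (8, 28, 21, 1, 30), (8, 28, 21, 28, 20), (8, 28, 21, 30, 26), (8, 28, 21, 5, 36), (8, 8, 37, 14, 32), (8, 8, 37, 4, 8)}
Keep only column(s) G, B2, D2 (18 duplicate(s) eliminated): {(28, 1, 30), (28, 28, 20), (28, 30, 26), (28, 5, 36), (28, 8, 21), (8, 14, 32), (8, 4, 8), (8, 8, 37)}

{(28, 1, 30), (28, 28, 20), (28, 30, 26), (28, 5, 36), (28, 8, 21), (8, 14, 32), (8, 4, 8), (8, 8, 37)}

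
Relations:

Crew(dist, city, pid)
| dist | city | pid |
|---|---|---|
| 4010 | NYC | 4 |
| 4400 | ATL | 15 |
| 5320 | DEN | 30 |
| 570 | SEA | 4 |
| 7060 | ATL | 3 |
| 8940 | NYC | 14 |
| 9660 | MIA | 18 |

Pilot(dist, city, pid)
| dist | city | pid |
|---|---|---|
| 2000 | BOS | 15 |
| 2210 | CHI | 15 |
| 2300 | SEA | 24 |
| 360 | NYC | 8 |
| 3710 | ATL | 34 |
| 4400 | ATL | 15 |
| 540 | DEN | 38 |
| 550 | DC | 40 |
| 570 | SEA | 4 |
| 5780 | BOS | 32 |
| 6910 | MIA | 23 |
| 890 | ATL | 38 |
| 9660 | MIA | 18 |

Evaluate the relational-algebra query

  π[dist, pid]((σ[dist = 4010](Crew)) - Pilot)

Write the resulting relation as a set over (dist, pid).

{(4010, 4)}

Filtering on dist = 4010 leaves {(4010, NYC, 4)}.
Difference: {(4010, NYC, 4)} with {(2000, BOS, 15), (2210, CHI, 15), (2300, SEA, 24), (360, NYC, 8), (3710, ATL, 34), (4400, ATL, 15), (540, DEN, 38), (550, DC, 40), (570, SEA, 4), (5780, BOS, 32), (6910, MIA, 23), (890, ATL, 38), (9660, MIA, 18)} → {(4010, NYC, 4)}
Keep only column(s) dist, pid: {(4010, 4)}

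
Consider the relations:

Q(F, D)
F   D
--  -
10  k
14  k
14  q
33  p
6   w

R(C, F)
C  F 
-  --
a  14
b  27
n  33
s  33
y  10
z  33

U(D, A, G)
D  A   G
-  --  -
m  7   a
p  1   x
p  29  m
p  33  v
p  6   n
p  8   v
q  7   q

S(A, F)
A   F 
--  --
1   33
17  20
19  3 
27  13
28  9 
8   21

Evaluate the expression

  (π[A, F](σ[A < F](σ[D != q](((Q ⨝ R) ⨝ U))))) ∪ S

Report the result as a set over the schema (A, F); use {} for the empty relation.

{(1, 33), (17, 20), (19, 3), (27, 13), (28, 9), (29, 33), (6, 33), (8, 21), (8, 33)}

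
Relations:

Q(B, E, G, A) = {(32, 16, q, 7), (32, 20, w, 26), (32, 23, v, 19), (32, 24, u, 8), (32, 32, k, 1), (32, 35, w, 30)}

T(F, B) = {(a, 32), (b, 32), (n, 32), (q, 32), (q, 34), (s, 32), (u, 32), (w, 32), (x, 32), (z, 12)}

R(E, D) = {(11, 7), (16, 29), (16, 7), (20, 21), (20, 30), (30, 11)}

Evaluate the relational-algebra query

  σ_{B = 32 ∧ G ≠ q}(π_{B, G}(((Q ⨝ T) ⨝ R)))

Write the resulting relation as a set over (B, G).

{(32, w)}

Joining Q and T on B yields {(32, 16, q, 7, a), (32, 16, q, 7, b), (32, 16, q, 7, n), (32, 16, q, 7, q), (32, 16, q, 7, s), (32, 16, q, 7, u), (32, 16, q, 7, w), (32, 16, q, 7, x), (32, 20, w, 26, a), (32, 20, w, 26, b), (32, 20, w, 26, n), (32, 20, w, 26, q), (32, 20, w, 26, s), (32, 20, w, 26, u), (32, 20, w, 26, w), (32, 20, w, 26, x), (32, 23, v, 19, a), (32, 23, v, 19, b), (32, 23, v, 19, n), (32, 23, v, 19, q), (32, 23, v, 19, s), (32, 23, v, 19, u), (32, 23, v, 19, w), (32, 23, v, 19, x), (32, 24, u, 8, a), (32, 24, u, 8, b), (32, 24, u, 8, n), (32, 24, u, 8, q), (32, 24, u, 8, s), (32, 24, u, 8, u), (32, 24, u, 8, w), (32, 24, u, 8, x), (32, 32, k, 1, a), (32, 32, k, 1, b), (32, 32, k, 1, n), (32, 32, k, 1, q), (32, 32, k, 1, s), (32, 32, k, 1, u), (32, 32, k, 1, w), (32, 32, k, 1, x), (32, 35, w, 30, a), (32, 35, w, 30, b), (32, 35, w, 30, n), (32, 35, w, 30, q), (32, 35, w, 30, s), (32, 35, w, 30, u), (32, 35, w, 30, w), (32, 35, w, 30, x)}.
Joining (Q ⨝ T) and R on E yields {(32, 16, q, 7, a, 29), (32, 16, q, 7, a, 7), (32, 16, q, 7, b, 29), (32, 16, q, 7, b, 7), (32, 16, q, 7, n, 29), (32, 16, q, 7, n, 7), (32, 16, q, 7, q, 29), (32, 16, q, 7, q, 7), (32, 16, q, 7, s, 29), (32, 16, q, 7, s, 7), (32, 16, q, 7, u, 29), (32, 16, q, 7, u, 7), (32, 16, q, 7, w, 29), (32, 16, q, 7, w, 7), (32, 16, q, 7, x, 29), (32, 16, q, 7, x, 7), (32, 20, w, 26, a, 21), (32, 20, w, 26, a, 30), (32, 20, w, 26, b, 21), (32, 20, w, 26, b, 30), (32, 20, w, 26, n, 21), (32, 20, w, 26, n, 30), (32, 20, w, 26, q, 21), (32, 20, w, 26, q, 30), (32, 20, w, 26, s, 21), (32, 20, w, 26, s, 30), (32, 20, w, 26, u, 21), (32, 20, w, 26, u, 30), (32, 20, w, 26, w, 21), (32, 20, w, 26, w, 30), (32, 20, w, 26, x, 21), (32, 20, w, 26, x, 30)}.
Keep only column(s) B, G (30 duplicate(s) eliminated): {(32, q), (32, w)}
Selection B = 32 ∧ G ≠ q: {(32, w)}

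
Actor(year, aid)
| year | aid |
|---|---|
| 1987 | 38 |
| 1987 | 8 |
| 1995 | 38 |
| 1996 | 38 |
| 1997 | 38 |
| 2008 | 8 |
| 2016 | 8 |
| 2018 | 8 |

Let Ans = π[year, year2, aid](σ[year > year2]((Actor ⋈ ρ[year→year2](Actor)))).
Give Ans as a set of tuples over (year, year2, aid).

{(1995, 1987, 38), (1996, 1987, 38), (1996, 1995, 38), (1997, 1987, 38), (1997, 1995, 38), (1997, 1996, 38), (2008, 1987, 8), (2016, 1987, 8), (2016, 2008, 8), (2018, 1987, 8), (2018, 2008, 8), (2018, 2016, 8)}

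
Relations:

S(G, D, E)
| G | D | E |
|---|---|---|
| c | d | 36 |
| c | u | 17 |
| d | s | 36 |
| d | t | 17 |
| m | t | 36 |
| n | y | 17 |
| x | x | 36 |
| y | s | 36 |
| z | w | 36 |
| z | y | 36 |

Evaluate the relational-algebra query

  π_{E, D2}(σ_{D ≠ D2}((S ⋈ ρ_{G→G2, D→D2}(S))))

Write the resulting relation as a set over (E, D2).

{(17, t), (17, u), (17, y), (36, d), (36, s), (36, t), (36, w), (36, x), (36, y)}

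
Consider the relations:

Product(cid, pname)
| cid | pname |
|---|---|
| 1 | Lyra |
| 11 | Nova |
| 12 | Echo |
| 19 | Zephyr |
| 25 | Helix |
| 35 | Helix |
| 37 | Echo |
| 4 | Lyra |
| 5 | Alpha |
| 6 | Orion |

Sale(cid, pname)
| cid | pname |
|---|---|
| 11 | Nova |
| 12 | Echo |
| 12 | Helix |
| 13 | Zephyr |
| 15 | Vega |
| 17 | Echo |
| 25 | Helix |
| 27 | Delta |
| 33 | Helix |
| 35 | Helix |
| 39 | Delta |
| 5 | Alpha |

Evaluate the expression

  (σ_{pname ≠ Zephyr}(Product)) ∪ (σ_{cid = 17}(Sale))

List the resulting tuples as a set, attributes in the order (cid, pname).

Filtering on pname ≠ Zephyr leaves {(1, Lyra), (11, Nova), (12, Echo), (25, Helix), (35, Helix), (37, Echo), (4, Lyra), (5, Alpha), (6, Orion)}.
Filtering on cid = 17 leaves {(17, Echo)}.
Taking the union: {(1, Lyra), (11, Nova), (12, Echo), (17, Echo), (25, Helix), (35, Helix), (37, Echo), (4, Lyra), (5, Alpha), (6, Orion)}

{(1, Lyra), (11, Nova), (12, Echo), (17, Echo), (25, Helix), (35, Helix), (37, Echo), (4, Lyra), (5, Alpha), (6, Orion)}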